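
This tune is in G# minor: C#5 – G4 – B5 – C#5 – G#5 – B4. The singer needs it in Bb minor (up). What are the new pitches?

G# minor to Bb minor up is a diminished third, so every note moves up by that interval.
C#5 → Eb5
G4 → Bbb4
B5 → Db6
C#5 → Eb5
G#5 → Bb5
B4 → Db5

Eb5 Bbb4 Db6 Eb5 Bb5 Db5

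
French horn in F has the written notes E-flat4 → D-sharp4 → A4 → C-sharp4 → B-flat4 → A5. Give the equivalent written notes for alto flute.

Db4 C#4 G4 B3 Ab4 G5

First find concert pitch: the French horn in F sounds a perfect fifth below written, so E-flat4 D-sharp4 A4 C-sharp4 B-flat4 A5 sounds Ab3 G#3 D4 F#3 Eb4 D5.
Then write for alto flute: it sounds a perfect fourth below written, so the part must be a perfect fourth above concert.
Ab3 → Db4
G#3 → C#4
D4 → G4
F#3 → B3
Eb4 → Ab4
D5 → G5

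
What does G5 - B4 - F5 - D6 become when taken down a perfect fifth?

G5 down a perfect fifth is C5.
B4 down a perfect fifth is E4.
F5: a fifth down reaches B, and 7 semitones makes it Bb4.
A perfect fifth down from D6 gives G5.

C5 E4 Bb4 G5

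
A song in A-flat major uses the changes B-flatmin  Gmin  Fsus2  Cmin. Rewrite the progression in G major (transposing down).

A-flat major down to G major is a minor second; each chord root moves by that interval while the quality stays the same.
B-flatmin: root B-flat down a minor second → A, giving Amin.
Gmin: root G down a minor second → F#, giving F#min.
Fsus2: root F down a minor second → E, giving Esus2.
Cmin: root C down a minor second → B, giving Bmin.

Amin F#min Esus2 Bmin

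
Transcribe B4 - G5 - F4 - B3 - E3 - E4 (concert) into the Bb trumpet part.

C#5 A5 G4 C#4 F#3 F#4

Written C4 sounds as Bb3 on the Bb trumpet, so concert pitches are written a major second up.
B4 gives C#5
G5 gives A5
F4 gives G4
B3 gives C#4
E3 gives F#3
E4 gives F#4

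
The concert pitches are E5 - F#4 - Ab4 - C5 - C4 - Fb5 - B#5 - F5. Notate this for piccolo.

E4 F#3 Ab3 C4 C3 Fb4 B#4 F4

The piccolo sounds a perfect octave above written, so the written part must be a perfect octave below concert — transpose each note down.
E5 to E4
F#4 to F#3
Ab4 to Ab3
C5 to C4
C4 to C3
Fb5 to Fb4
B#5 to B#4
F5 to F4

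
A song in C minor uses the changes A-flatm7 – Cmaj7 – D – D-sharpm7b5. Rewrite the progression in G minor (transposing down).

C minor down to G minor is a perfect fourth; each chord root moves by that interval while the quality stays the same.
A-flatm7: root A-flat down a perfect fourth → Eb, giving Ebm7.
Cmaj7: root C down a perfect fourth → G, giving Gmaj7.
D: root D down a perfect fourth → A, giving A.
D-sharpm7b5: root D-sharp down a perfect fourth → A#, giving A#m7b5.

Ebm7 Gmaj7 A A#m7b5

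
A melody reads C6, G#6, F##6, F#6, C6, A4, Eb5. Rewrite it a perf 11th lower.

C6 to G4
G#6 to D#5
F##6 to C##5
F#6 to C#5
C6 to G4
A4 to E3
Eb5 to Bb3

G4 D#5 C##5 C#5 G4 E3 Bb3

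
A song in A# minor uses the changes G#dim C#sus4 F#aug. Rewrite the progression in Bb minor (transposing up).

Abdim Dbsus4 Gbaug

A# minor up to Bb minor is a diminished second; each chord root moves by that interval while the quality stays the same.
G#dim: root G# up a diminished second → Ab, giving Abdim.
C#sus4: root C# up a diminished second → Db, giving Dbsus4.
F#aug: root F# up a diminished second → Gb, giving Gbaug.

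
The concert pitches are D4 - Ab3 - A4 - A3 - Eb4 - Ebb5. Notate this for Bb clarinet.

E4 Bb3 B4 B3 F4 Fb5

Written C4 sounds as Bb3 on the Bb clarinet, so concert pitches are written a major second up.
D4 gives E4
Ab3 gives Bb3
A4 gives B4
A3 gives B3
Eb4 gives F4
Ebb5 gives Fb5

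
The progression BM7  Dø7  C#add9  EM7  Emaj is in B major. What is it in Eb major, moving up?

EbM7 Gbø7 Fadd9 AbM7 Abmaj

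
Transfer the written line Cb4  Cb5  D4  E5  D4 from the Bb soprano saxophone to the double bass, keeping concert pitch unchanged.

Bbb4 Bbb5 C5 D6 C5

First find concert pitch: the Bb soprano saxophone sounds a major second below written, so Cb4 Cb5 D4 E5 D4 sounds Bbb3 Bbb4 C4 D5 C4.
Then write for double bass: it sounds a perfect octave below written, so the part must be a perfect octave above concert.
Bbb3 → Bbb4
Bbb4 → Bbb5
C4 → C5
D5 → D6
C4 → C5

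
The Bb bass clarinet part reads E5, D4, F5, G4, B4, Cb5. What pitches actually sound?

The Bb bass clarinet sounds a major ninth below written, so transpose each written note down a major ninth.
E5 → D4
D4 → C3
F5 → Eb4
G4 → F3
B4 → A3
Cb5 → Bbb3

D4 C3 Eb4 F3 A3 Bbb3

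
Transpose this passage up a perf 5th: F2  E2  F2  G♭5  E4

C3 B2 C3 Db6 B4

A perfect fifth up from F2 gives C3.
A perfect fifth up from E2 gives B2.
F2 up a perfect fifth is C3.
A perfect fifth up from Gb5 gives Db6.
A perfect fifth up from E4 gives B4.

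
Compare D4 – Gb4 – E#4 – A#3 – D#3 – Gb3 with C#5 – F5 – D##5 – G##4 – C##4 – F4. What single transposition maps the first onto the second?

From D4 to C#5 is 7 letter names — a seventh of some quality.
D4 to C#5 is 11 semitones, which makes it a major seventh; the second version is higher, so the direction is up.
Checking another pair — Gb3 → F4 — gives the same interval.

up a major seventh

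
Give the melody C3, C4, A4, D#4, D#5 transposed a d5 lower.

C3 -> F#2
C4 -> F#3
A4 -> D#4
D#4 -> G##3
D#5 -> G##4

F#2 F#3 D#4 G##3 G##4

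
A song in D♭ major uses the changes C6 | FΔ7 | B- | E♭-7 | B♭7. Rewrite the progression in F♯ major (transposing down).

D♭ major down to F♯ major is a diminished sixth; each chord root moves by that interval while the quality stays the same.
C6: root C down a diminished sixth → E#, giving E#6.
FΔ7: root F down a diminished sixth → A#, giving A#Δ7.
B-: root B down a diminished sixth → D##, giving D##-.
E♭-7: root E♭ down a diminished sixth → G#, giving G#-7.
B♭7: root B♭ down a diminished sixth → D#, giving D#7.

E#6 A#Δ7 D##- G#-7 D#7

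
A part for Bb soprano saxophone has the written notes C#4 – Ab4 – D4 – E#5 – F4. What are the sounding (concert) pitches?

B3 Gb4 C4 D#5 Eb4

Written C4 on the Bb soprano saxophone sounds as Bb3, a major second lower; apply that shift to every note.
C#4 gives B3
Ab4 gives Gb4
D4 gives C4
E#5 gives D#5
F4 gives Eb4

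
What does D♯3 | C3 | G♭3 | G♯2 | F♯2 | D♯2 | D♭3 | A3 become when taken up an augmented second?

D#3 to E##3
C3 to D#3
Gb3 to A3
G#2 to A##2
F#2 to G##2
D#2 to E##2
Db3 to E3
A3 to B#3

E##3 D#3 A3 A##2 G##2 E##2 E3 B#3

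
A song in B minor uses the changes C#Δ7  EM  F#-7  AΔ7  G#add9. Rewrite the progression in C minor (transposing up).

DΔ7 FM G-7 BbΔ7 Aadd9

B minor up to C minor is a minor second; each chord root moves by that interval while the quality stays the same.
C#Δ7: root C# up a minor second → D, giving DΔ7.
EM: root E up a minor second → F, giving FM.
F#-7: root F# up a minor second → G, giving G-7.
AΔ7: root A up a minor second → Bb, giving BbΔ7.
G#add9: root G# up a minor second → A, giving Aadd9.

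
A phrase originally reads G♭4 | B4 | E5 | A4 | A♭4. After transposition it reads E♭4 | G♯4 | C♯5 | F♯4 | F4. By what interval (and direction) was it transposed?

Take the first pair: Gb4 → Eb4. G to E spans 3 letter names, so the interval is some kind of third.
Eb4 to Gb4 is 3 semitones, which makes it a minor third; the second version is lower, so the direction is down.
Checking another pair — Ab4 → F4 — gives the same interval.

down a minor third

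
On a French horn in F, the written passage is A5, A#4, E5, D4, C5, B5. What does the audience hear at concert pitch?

D5 D#4 A4 G3 F4 E5

Written C4 on the French horn in F sounds as F3, a perfect fifth lower; apply that shift to every note.
A5 -> D5
A#4 -> D#4
E5 -> A4
D4 -> G3
C5 -> F4
B5 -> E5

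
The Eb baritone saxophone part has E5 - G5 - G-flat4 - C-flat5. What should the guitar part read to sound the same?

G4 Bb4 Bbb3 Ebb4

First find concert pitch: the Eb baritone saxophone sounds a major thirteenth below written, so E5 G5 G-flat4 C-flat5 sounds G3 Bb3 Bbb2 Ebb3.
Then write for guitar: it sounds a perfect octave below written, so the part must be a perfect octave above concert.
G3 → G4
Bb3 → Bb4
Bbb2 → Bbb3
Ebb3 → Ebb4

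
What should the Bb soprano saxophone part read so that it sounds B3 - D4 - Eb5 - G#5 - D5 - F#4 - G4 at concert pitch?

C#4 E4 F5 A#5 E5 G#4 A4

The Bb soprano saxophone sounds a major second below written, so the written part must be a major second above concert — transpose each note up.
B3 becomes C#4
D4 becomes E4
Eb5 becomes F5
G#5 becomes A#5
D5 becomes E5
F#4 becomes G#4
G4 becomes A4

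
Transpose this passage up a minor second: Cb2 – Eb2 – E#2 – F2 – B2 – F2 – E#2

Cb2 gives Dbb2
Eb2 gives Fb2
E#2 gives F#2
F2 gives Gb2
B2 gives C3
F2 gives Gb2
E#2 gives F#2

Dbb2 Fb2 F#2 Gb2 C3 Gb2 F#2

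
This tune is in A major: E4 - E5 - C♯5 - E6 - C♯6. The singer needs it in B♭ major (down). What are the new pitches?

A major to B♭ major down is a major seventh, so every note moves down by that interval.
E4 → F3
E5 → F4
C#5 → D4
E6 → F5
C#6 → D5

F3 F4 D4 F5 D5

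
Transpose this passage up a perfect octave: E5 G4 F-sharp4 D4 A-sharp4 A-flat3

E5 gives E6
G4 gives G5
F#4 gives F#5
D4 gives D5
A#4 gives A#5
Ab3 gives Ab4

E6 G5 F#5 D5 A#5 Ab4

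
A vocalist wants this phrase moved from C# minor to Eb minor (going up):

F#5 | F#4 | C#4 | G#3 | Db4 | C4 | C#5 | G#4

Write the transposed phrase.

Ab5 Ab4 Eb4 Bb3 Fbb4 Ebb4 Eb5 Bb4

From C# up to Eb is a diminished third; apply that to each pitch.
F#5 to Ab5
F#4 to Ab4
C#4 to Eb4
G#3 to Bb3
Db4 to Fbb4
C4 to Ebb4
C#5 to Eb5
G#4 to Bb4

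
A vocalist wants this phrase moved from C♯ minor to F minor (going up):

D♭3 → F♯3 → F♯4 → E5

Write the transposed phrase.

From C♯ up to F is a diminished fourth; apply that to each pitch.
Db3 to Gbb3
F#3 to Bb3
F#4 to Bb4
E5 to Ab5

Gbb3 Bb3 Bb4 Ab5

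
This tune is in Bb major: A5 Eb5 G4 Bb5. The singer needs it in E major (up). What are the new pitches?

D#6 A5 C#5 E6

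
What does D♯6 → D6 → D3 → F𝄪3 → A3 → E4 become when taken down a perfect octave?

A perfect octave down from D#6 gives D#5.
D6 down a perfect octave is D5.
D3: an octave down reaches D, and 12 semitones makes it D2.
F##3: an octave down reaches F, and 12 semitones makes it F##2.
A perfect octave down from A3 gives A2.
E4 down a perfect octave is E3.

D#5 D5 D2 F##2 A2 E3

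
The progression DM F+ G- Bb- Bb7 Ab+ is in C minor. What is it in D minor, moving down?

C minor down to D minor is a minor seventh; each chord root moves by that interval while the quality stays the same.
DM: root D down a minor seventh → E, giving EM.
F+: root F down a minor seventh → G, giving G+.
G-: root G down a minor seventh → A, giving A-.
Bb-: root Bb down a minor seventh → C, giving C-.
Bb7: root Bb down a minor seventh → C, giving C7.
Ab+: root Ab down a minor seventh → Bb, giving Bb+.

EM G+ A- C- C7 Bb+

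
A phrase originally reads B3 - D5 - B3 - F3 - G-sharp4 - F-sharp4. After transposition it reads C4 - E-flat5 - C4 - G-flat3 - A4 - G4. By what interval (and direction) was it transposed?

From B3 to C4 is 2 letter names — a second of some quality.
B3 to C4 is 1 semitone, which makes it a minor second; the second version is higher, so the direction is up.
Checking another pair — F#4 → G4 — gives the same interval.

up a minor second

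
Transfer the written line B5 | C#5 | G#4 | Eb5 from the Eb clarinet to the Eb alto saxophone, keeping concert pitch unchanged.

B6 C#6 G#5 Eb6

First find concert pitch: the Eb clarinet sounds a minor third above written, so B5 C#5 G#4 Eb5 sounds D6 E5 B4 Gb5.
Then write for Eb alto saxophone: it sounds a major sixth below written, so the part must be a major sixth above concert.
D6 → B6
E5 → C#6
B4 → G#5
Gb5 → Eb6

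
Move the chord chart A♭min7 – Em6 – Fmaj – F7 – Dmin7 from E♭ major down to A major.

Dmin7 A#m6 Bmaj B7 G#min7

E♭ major down to A major is a diminished fifth; each chord root moves by that interval while the quality stays the same.
A♭min7: root A♭ down a diminished fifth → D, giving Dmin7.
Em6: root E down a diminished fifth → A#, giving A#m6.
Fmaj: root F down a diminished fifth → B, giving Bmaj.
F7: root F down a diminished fifth → B, giving B7.
Dmin7: root D down a diminished fifth → G#, giving G#min7.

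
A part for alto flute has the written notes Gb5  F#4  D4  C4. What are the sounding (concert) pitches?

The alto flute sounds a perfect fourth below written, so transpose each written note down a perfect fourth.
Gb5 → Db5
F#4 → C#4
D4 → A3
C4 → G3

Db5 C#4 A3 G3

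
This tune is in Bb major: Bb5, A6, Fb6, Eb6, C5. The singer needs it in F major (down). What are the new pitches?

F5 E6 Cb6 Bb5 G4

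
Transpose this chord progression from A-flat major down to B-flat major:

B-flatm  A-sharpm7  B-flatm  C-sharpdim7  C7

Cm B#m7 Cm D#dim7 D7

A-flat major down to B-flat major is a minor seventh; each chord root moves by that interval while the quality stays the same.
B-flatm: root B-flat down a minor seventh → C, giving Cm.
A-sharpm7: root A-sharp down a minor seventh → B#, giving B#m7.
B-flatm: root B-flat down a minor seventh → C, giving Cm.
C-sharpdim7: root C-sharp down a minor seventh → D#, giving D#dim7.
C7: root C down a minor seventh → D, giving D7.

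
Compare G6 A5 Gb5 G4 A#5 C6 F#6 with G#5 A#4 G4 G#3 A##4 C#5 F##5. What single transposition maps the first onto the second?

down a diminished octave

From G6 to G#5 is 8 letter names — an octave of some quality.
G#5 to G6 is 11 semitones, which makes it a diminished octave; the second version is lower, so the direction is down.
Checking another pair — F#6 → F##5 — gives the same interval.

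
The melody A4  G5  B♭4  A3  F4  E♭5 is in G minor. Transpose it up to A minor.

B4 A5 C5 B3 G4 F5

From G up to A is a major second; apply that to each pitch.
A4 -> B4
G5 -> A5
Bb4 -> C5
A3 -> B3
F4 -> G4
Eb5 -> F5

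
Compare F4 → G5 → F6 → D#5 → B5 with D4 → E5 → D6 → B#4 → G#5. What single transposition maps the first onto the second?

down a minor third

Take the first pair: F4 → D4. F to D spans 3 letter names, so the interval is some kind of third.
D4 to F4 is 3 semitones, which makes it a minor third; the second version is lower, so the direction is down.
Checking another pair — B5 → G#5 — gives the same interval.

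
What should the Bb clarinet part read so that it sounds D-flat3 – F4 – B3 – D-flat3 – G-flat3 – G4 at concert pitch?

Eb3 G4 C#4 Eb3 Ab3 A4

The Bb clarinet sounds a major second below written, so the written part must be a major second above concert — transpose each note up.
Db3 to Eb3
F4 to G4
B3 to C#4
Db3 to Eb3
Gb3 to Ab3
G4 to A4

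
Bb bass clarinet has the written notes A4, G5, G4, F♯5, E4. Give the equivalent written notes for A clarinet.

Bb3 Ab4 Ab3 G4 F3

First find concert pitch: the Bb bass clarinet sounds a major ninth below written, so A4 G5 G4 F♯5 E4 sounds G3 F4 F3 E4 D3.
Then write for A clarinet: it sounds a minor third below written, so the part must be a minor third above concert.
G3 → Bb3
F4 → Ab4
F3 → Ab3
E4 → G4
D3 → F3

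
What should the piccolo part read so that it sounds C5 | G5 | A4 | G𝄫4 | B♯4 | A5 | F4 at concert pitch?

C4 G4 A3 Gbb3 B#3 A4 F3

Written C4 sounds as C5 on the piccolo, so concert pitches are written a perfect octave down.
C5 -> C4
G5 -> G4
A4 -> A3
Gbb4 -> Gbb3
B#4 -> B#3
A5 -> A4
F4 -> F3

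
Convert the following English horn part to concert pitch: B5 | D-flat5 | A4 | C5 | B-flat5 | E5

The English horn sounds a perfect fifth below written, so transpose each written note down a perfect fifth.
B5 -> E5
Db5 -> Gb4
A4 -> D4
C5 -> F4
Bb5 -> Eb5
E5 -> A4

E5 Gb4 D4 F4 Eb5 A4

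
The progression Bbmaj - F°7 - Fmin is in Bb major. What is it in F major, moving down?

Fmaj C°7 Cmin

Bb major down to F major is a perfect fourth; each chord root moves by that interval while the quality stays the same.
Bbmaj: root Bb down a perfect fourth → F, giving Fmaj.
F°7: root F down a perfect fourth → C, giving C°7.
Fmin: root F down a perfect fourth → C, giving Cmin.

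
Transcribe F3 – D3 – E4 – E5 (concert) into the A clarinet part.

Written C4 sounds as A3 on the A clarinet, so concert pitches are written a minor third up.
F3 becomes Ab3
D3 becomes F3
E4 becomes G4
E5 becomes G5

Ab3 F3 G4 G5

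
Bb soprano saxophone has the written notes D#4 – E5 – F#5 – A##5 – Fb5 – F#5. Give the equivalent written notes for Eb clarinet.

First find concert pitch: the Bb soprano saxophone sounds a major second below written, so D#4 E5 F#5 A##5 Fb5 F#5 sounds C#4 D5 E5 G##5 Ebb5 E5.
Then write for Eb clarinet: it sounds a minor third above written, so the part must be a minor third below concert.
C#4 → A#3
D5 → B4
E5 → C#5
G##5 → E##5
Ebb5 → Cb5
E5 → C#5

A#3 B4 C#5 E##5 Cb5 C#5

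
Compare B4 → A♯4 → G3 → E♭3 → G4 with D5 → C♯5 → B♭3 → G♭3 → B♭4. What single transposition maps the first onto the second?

up a minor third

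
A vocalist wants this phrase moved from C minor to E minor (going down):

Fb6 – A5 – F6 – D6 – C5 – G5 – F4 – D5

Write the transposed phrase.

Ab5 C#5 A5 F#5 E4 B4 A3 F#4

From C down to E is a minor sixth; apply that to each pitch.
Fb6 to Ab5
A5 to C#5
F6 to A5
D6 to F#5
C5 to E4
G5 to B4
F4 to A3
D5 to F#4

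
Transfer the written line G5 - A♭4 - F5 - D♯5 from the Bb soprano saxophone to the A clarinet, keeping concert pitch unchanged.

First find concert pitch: the Bb soprano saxophone sounds a major second below written, so G5 A♭4 F5 D♯5 sounds F5 Gb4 Eb5 C#5.
Then write for A clarinet: it sounds a minor third below written, so the part must be a minor third above concert.
F5 → Ab5
Gb4 → Bbb4
Eb5 → Gb5
C#5 → E5

Ab5 Bbb4 Gb5 E5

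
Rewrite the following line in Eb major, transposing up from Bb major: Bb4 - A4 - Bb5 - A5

Eb5 D5 Eb6 D6

From Bb up to Eb is a perfect fourth; apply that to each pitch.
Bb4 becomes Eb5
A4 becomes D5
Bb5 becomes Eb6
A5 becomes D6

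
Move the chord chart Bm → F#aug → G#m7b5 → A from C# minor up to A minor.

Gm Daug Em7b5 F

C# minor up to A minor is a minor sixth; each chord root moves by that interval while the quality stays the same.
Bm: root B up a minor sixth → G, giving Gm.
F#aug: root F# up a minor sixth → D, giving Daug.
G#m7b5: root G# up a minor sixth → E, giving Em7b5.
A: root A up a minor sixth → F, giving F.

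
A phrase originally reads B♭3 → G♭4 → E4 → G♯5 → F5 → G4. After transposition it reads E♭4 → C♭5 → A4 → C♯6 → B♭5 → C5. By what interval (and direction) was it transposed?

up a perfect fourth

Take the first pair: Bb3 → Eb4. B to E spans 4 letter names, so the interval is some kind of fourth.
Bb3 to Eb4 is 5 semitones, which makes it a perfect fourth; the second version is higher, so the direction is up.
Checking another pair — G4 → C5 — gives the same interval.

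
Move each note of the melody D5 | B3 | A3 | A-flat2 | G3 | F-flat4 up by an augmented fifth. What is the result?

A#5 F##4 E#4 E3 D#4 C5

D5: a fifth up reaches A, and 8 semitones makes it A#5.
An augmented fifth up from B3 gives F##4.
A3: a fifth up reaches E, and 8 semitones makes it E#4.
Ab2 up an augmented fifth is E3.
G3 up an augmented fifth is D#4.
Fb4: a fifth up reaches C, and 8 semitones makes it C5.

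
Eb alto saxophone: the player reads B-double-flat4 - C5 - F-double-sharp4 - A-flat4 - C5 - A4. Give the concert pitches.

Dbb4 Eb4 A#3 Cb4 Eb4 C4

The Eb alto saxophone sounds a major sixth below written, so transpose each written note down a major sixth.
Bbb4 to Dbb4
C5 to Eb4
F##4 to A#3
Ab4 to Cb4
C5 to Eb4
A4 to C4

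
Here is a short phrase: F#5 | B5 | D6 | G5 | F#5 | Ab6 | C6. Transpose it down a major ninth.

E4 A4 C5 F4 E4 Gb5 Bb4

A major ninth down from F#5 gives E4.
A major ninth down from B5 gives A4.
D6: a ninth down reaches C, and 14 semitones makes it C5.
G5 down a major ninth is F4.
F#5 down a major ninth is E4.
A major ninth down from Ab6 gives Gb5.
C6 down a major ninth is Bb4.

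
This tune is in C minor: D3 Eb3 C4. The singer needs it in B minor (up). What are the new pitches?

From C up to B is a major seventh; apply that to each pitch.
D3 to C#4
Eb3 to D4
C4 to B4

C#4 D4 B4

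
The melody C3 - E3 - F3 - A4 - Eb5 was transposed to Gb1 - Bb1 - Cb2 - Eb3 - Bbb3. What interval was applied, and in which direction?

down an augmented eleventh

Take the first pair: C3 → Gb1. C to G spans 11 letter names, so the interval is some kind of eleventh.
Gb1 to C3 is 18 semitones, which makes it an augmented eleventh; the second version is lower, so the direction is down.
Checking another pair — Eb5 → Bbb3 — gives the same interval.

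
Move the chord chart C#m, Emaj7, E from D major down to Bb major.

Am Cmaj7 C

D major down to Bb major is a major third; each chord root moves by that interval while the quality stays the same.
C#m: root C# down a major third → A, giving Am.
Emaj7: root E down a major third → C, giving Cmaj7.
E: root E down a major third → C, giving C.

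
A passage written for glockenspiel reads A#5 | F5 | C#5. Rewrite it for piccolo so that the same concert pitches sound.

A#6 F6 C#6

First find concert pitch: the glockenspiel sounds a perfect fifteenth above written, so A#5 F5 C#5 sounds A#7 F7 C#7.
Then write for piccolo: it sounds a perfect octave above written, so the part must be a perfect octave below concert.
A#7 → A#6
F7 → F6
C#7 → C#6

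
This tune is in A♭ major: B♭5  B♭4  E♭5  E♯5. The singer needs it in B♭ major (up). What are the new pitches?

From A♭ up to B♭ is a major second; apply that to each pitch.
Bb5 becomes C6
Bb4 becomes C5
Eb5 becomes F5
E#5 becomes F##5

C6 C5 F5 F##5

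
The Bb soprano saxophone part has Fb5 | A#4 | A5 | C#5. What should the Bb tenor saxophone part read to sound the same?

First find concert pitch: the Bb soprano saxophone sounds a major second below written, so Fb5 A#4 A5 C#5 sounds Ebb5 G#4 G5 B4.
Then write for Bb tenor saxophone: it sounds a major ninth below written, so the part must be a major ninth above concert.
Ebb5 → Fb6
G#4 → A#5
G5 → A6
B4 → C#6

Fb6 A#5 A6 C#6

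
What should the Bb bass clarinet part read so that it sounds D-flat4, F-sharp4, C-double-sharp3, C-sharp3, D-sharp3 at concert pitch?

Eb5 G#5 D##4 D#4 E#4

Written C4 sounds as Bb2 on the Bb bass clarinet, so concert pitches are written a major ninth up.
Db4 -> Eb5
F#4 -> G#5
C##3 -> D##4
C#3 -> D#4
D#3 -> E#4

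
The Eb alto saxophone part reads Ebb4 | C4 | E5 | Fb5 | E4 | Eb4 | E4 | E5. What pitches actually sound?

Gbb3 Eb3 G4 Abb4 G3 Gb3 G3 G4

The Eb alto saxophone sounds a major sixth below written, so transpose each written note down a major sixth.
Ebb4 becomes Gbb3
C4 becomes Eb3
E5 becomes G4
Fb5 becomes Abb4
E4 becomes G3
Eb4 becomes Gb3
E4 becomes G3
E5 becomes G4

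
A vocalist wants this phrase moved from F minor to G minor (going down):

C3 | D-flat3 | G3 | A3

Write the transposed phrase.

D2 Eb2 A2 B2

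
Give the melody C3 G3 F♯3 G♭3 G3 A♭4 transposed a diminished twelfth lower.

F#1 C#2 B#1 C2 C#2 D3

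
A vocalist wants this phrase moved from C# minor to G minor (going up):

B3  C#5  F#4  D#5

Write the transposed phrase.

F4 G5 C5 A5

C# minor to G minor up is a diminished fifth, so every note moves up by that interval.
B3 -> F4
C#5 -> G5
F#4 -> C5
D#5 -> A5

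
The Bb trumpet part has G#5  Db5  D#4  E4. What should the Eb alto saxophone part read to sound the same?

D#6 Ab5 A#4 B4

First find concert pitch: the Bb trumpet sounds a major second below written, so G#5 Db5 D#4 E4 sounds F#5 Cb5 C#4 D4.
Then write for Eb alto saxophone: it sounds a major sixth below written, so the part must be a major sixth above concert.
F#5 → D#6
Cb5 → Ab5
C#4 → A#4
D4 → B4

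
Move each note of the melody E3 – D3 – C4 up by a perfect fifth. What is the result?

B3 A3 G4

E3 → B3
D3 → A3
C4 → G4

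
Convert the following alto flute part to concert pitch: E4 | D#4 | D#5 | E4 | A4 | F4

B3 A#3 A#4 B3 E4 C4

The alto flute sounds a perfect fourth below written, so transpose each written note down a perfect fourth.
E4 gives B3
D#4 gives A#3
D#5 gives A#4
E4 gives B3
A4 gives E4
F4 gives C4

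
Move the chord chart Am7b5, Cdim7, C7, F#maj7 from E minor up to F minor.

Bbm7b5 Dbdim7 Db7 Gmaj7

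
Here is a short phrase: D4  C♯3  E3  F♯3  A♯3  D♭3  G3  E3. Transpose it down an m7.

E3 D#2 F#2 G#2 B#2 Eb2 A2 F#2

D4 to E3
C#3 to D#2
E3 to F#2
F#3 to G#2
A#3 to B#2
Db3 to Eb2
G3 to A2
E3 to F#2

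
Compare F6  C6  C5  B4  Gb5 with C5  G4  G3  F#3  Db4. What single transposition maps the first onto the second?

down a perfect eleventh

From F6 to C5 is 11 letter names — an eleventh of some quality.
C5 to F6 is 17 semitones, which makes it a perfect eleventh; the second version is lower, so the direction is down.
Checking another pair — Gb5 → Db4 — gives the same interval.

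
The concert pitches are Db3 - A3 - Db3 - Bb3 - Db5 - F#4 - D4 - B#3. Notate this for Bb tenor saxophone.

The Bb tenor saxophone sounds a major ninth below written, so the written part must be a major ninth above concert — transpose each note up.
Db3 → Eb4
A3 → B4
Db3 → Eb4
Bb3 → C5
Db5 → Eb6
F#4 → G#5
D4 → E5
B#3 → C##5

Eb4 B4 Eb4 C5 Eb6 G#5 E5 C##5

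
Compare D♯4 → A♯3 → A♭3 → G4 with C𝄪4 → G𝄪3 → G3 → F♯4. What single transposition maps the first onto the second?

Take the first pair: D#4 → C##4. D to C spans 2 letter names, so the interval is some kind of second.
C##4 to D#4 is 1 semitone, which makes it a minor second; the second version is lower, so the direction is down.
Checking another pair — G4 → F#4 — gives the same interval.

down a minor second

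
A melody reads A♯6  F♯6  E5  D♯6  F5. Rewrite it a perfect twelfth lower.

D#5 B4 A3 G#4 Bb3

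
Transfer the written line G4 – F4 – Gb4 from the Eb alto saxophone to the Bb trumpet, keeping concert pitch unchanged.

C4 Bb3 Cb4

First find concert pitch: the Eb alto saxophone sounds a major sixth below written, so G4 F4 Gb4 sounds Bb3 Ab3 Bbb3.
Then write for Bb trumpet: it sounds a major second below written, so the part must be a major second above concert.
Bb3 → C4
Ab3 → Bb3
Bbb3 → Cb4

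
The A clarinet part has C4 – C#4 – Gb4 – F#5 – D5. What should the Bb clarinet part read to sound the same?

First find concert pitch: the A clarinet sounds a minor third below written, so C4 C#4 Gb4 F#5 D5 sounds A3 A#3 Eb4 D#5 B4.
Then write for Bb clarinet: it sounds a major second below written, so the part must be a major second above concert.
A3 → B3
A#3 → B#3
Eb4 → F4
D#5 → E#5
B4 → C#5

B3 B#3 F4 E#5 C#5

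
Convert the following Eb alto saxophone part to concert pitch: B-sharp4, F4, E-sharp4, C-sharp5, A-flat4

Written C4 on the Eb alto saxophone sounds as Eb3, a major sixth lower; apply that shift to every note.
B#4 → D#4
F4 → Ab3
E#4 → G#3
C#5 → E4
Ab4 → Cb4

D#4 Ab3 G#3 E4 Cb4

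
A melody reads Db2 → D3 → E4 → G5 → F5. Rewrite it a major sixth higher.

Db2 to Bb2
D3 to B3
E4 to C#5
G5 to E6
F5 to D6

Bb2 B3 C#5 E6 D6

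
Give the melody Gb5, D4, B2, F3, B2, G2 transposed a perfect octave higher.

Gb5 to Gb6
D4 to D5
B2 to B3
F3 to F4
B2 to B3
G2 to G3

Gb6 D5 B3 F4 B3 G3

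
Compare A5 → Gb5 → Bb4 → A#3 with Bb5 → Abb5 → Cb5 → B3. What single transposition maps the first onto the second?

From A5 to Bb5 is 2 letter names — a second of some quality.
A5 to Bb5 is 1 semitone, which makes it a minor second; the second version is higher, so the direction is up.
Checking another pair — A#3 → B3 — gives the same interval.

up a minor second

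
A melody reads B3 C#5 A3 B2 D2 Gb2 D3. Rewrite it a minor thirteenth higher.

B3 -> G5
C#5 -> A6
A3 -> F5
B2 -> G4
D2 -> Bb3
Gb2 -> Ebb4
D3 -> Bb4

G5 A6 F5 G4 Bb3 Ebb4 Bb4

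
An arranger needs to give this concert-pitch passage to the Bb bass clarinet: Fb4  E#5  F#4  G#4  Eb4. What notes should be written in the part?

Gb5 F##6 G#5 A#5 F5

The Bb bass clarinet sounds a major ninth below written, so the written part must be a major ninth above concert — transpose each note up.
Fb4 -> Gb5
E#5 -> F##6
F#4 -> G#5
G#4 -> A#5
Eb4 -> F5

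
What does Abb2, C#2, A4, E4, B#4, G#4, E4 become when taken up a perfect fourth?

A perfect fourth up from Abb2 gives Dbb3.
A perfect fourth up from C#2 gives F#2.
A4 up a perfect fourth is D5.
A perfect fourth up from E4 gives A4.
B#4: a fourth up reaches E, and 5 semitones makes it E#5.
G#4: a fourth up reaches C, and 5 semitones makes it C#5.
A perfect fourth up from E4 gives A4.

Dbb3 F#2 D5 A4 E#5 C#5 A4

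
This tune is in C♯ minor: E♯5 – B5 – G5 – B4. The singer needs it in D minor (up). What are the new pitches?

From C♯ up to D is a minor second; apply that to each pitch.
E#5 becomes F#5
B5 becomes C6
G5 becomes Ab5
B4 becomes C5

F#5 C6 Ab5 C5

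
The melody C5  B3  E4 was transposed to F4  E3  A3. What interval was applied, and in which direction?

down a perfect fifth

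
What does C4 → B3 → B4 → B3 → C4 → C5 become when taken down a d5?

C4 down a diminished fifth is F#3.
B3 down a diminished fifth is E#3.
B4 down a diminished fifth is E#4.
B3: a fifth down reaches E, and 6 semitones makes it E#3.
C4 down a diminished fifth is F#3.
C5: a fifth down reaches F, and 6 semitones makes it F#4.

F#3 E#3 E#4 E#3 F#3 F#4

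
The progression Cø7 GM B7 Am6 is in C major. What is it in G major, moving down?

Gø7 DM F#7 Em6

C major down to G major is a perfect fourth; each chord root moves by that interval while the quality stays the same.
Cø7: root C down a perfect fourth → G, giving Gø7.
GM: root G down a perfect fourth → D, giving DM.
B7: root B down a perfect fourth → F#, giving F#7.
Am6: root A down a perfect fourth → E, giving Em6.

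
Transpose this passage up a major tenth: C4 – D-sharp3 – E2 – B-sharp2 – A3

C4 to E5
D#3 to F##4
E2 to G#3
B#2 to D##4
A3 to C#5

E5 F##4 G#3 D##4 C#5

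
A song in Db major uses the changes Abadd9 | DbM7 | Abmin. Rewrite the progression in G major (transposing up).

Dadd9 GM7 Dmin

Db major up to G major is an augmented fourth; each chord root moves by that interval while the quality stays the same.
Abadd9: root Ab up an augmented fourth → D, giving Dadd9.
DbM7: root Db up an augmented fourth → G, giving GM7.
Abmin: root Ab up an augmented fourth → D, giving Dmin.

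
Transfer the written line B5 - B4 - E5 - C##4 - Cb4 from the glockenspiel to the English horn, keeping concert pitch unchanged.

First find concert pitch: the glockenspiel sounds a perfect fifteenth above written, so B5 B4 E5 C##4 Cb4 sounds B7 B6 E7 C##6 Cb6.
Then write for English horn: it sounds a perfect fifth below written, so the part must be a perfect fifth above concert.
B7 → F#8
B6 → F#7
E7 → B7
C##6 → G##6
Cb6 → Gb6

F#8 F#7 B7 G##6 Gb6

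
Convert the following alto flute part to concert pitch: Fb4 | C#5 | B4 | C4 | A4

The alto flute sounds a perfect fourth below written, so transpose each written note down a perfect fourth.
Fb4 -> Cb4
C#5 -> G#4
B4 -> F#4
C4 -> G3
A4 -> E4

Cb4 G#4 F#4 G3 E4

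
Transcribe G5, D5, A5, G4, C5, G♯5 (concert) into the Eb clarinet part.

Written C4 sounds as Eb4 on the Eb clarinet, so concert pitches are written a minor third down.
G5 → E5
D5 → B4
A5 → F#5
G4 → E4
C5 → A4
G#5 → E#5

E5 B4 F#5 E4 A4 E#5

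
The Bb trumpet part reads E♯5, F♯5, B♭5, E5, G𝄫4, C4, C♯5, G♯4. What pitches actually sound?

D#5 E5 Ab5 D5 Fbb4 Bb3 B4 F#4

The Bb trumpet sounds a major second below written, so transpose each written note down a major second.
E#5 to D#5
F#5 to E5
Bb5 to Ab5
E5 to D5
Gbb4 to Fbb4
C4 to Bb3
C#5 to B4
G#4 to F#4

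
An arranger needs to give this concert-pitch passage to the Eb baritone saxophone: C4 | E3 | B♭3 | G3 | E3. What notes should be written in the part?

Written C4 sounds as Eb2 on the Eb baritone saxophone, so concert pitches are written a major thirteenth up.
C4 to A5
E3 to C#5
Bb3 to G5
G3 to E5
E3 to C#5

A5 C#5 G5 E5 C#5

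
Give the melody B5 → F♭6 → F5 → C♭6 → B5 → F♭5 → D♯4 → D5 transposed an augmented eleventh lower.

F4 Cbb5 Cb4 Gbb4 F4 Cbb4 A2 Ab3

B5 becomes F4
Fb6 becomes Cbb5
F5 becomes Cb4
Cb6 becomes Gbb4
B5 becomes F4
Fb5 becomes Cbb4
D#4 becomes A2
D5 becomes Ab3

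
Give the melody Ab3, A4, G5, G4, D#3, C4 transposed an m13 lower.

Ab3 → C2
A4 → C#3
G5 → B3
G4 → B2
D#3 → F##1
C4 → E2

C2 C#3 B3 B2 F##1 E2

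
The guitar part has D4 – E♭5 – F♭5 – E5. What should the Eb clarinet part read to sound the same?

First find concert pitch: the guitar sounds a perfect octave below written, so D4 E♭5 F♭5 E5 sounds D3 Eb4 Fb4 E4.
Then write for Eb clarinet: it sounds a minor third above written, so the part must be a minor third below concert.
D3 → B2
Eb4 → C4
Fb4 → Db4
E4 → C#4

B2 C4 Db4 C#4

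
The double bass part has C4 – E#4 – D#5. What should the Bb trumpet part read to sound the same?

D3 F##3 E#4

First find concert pitch: the double bass sounds a perfect octave below written, so C4 E#4 D#5 sounds C3 E#3 D#4.
Then write for Bb trumpet: it sounds a major second below written, so the part must be a major second above concert.
C3 → D3
E#3 → F##3
D#4 → E#4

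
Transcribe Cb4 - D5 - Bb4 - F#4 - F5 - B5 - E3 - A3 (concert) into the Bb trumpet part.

Written C4 sounds as Bb3 on the Bb trumpet, so concert pitches are written a major second up.
Cb4 → Db4
D5 → E5
Bb4 → C5
F#4 → G#4
F5 → G5
B5 → C#6
E3 → F#3
A3 → B3

Db4 E5 C5 G#4 G5 C#6 F#3 B3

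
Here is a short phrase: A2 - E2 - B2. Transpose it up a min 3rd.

A2: a third up reaches C, and 3 semitones makes it C3.
E2: a third up reaches G, and 3 semitones makes it G2.
B2: a third up reaches D, and 3 semitones makes it D3.

C3 G2 D3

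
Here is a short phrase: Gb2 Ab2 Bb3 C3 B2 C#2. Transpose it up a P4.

Gb2 up a perfect fourth is Cb3.
Ab2: a fourth up reaches D, and 5 semitones makes it Db3.
Bb3 up a perfect fourth is Eb4.
A perfect fourth up from C3 gives F3.
B2 up a perfect fourth is E3.
C#2: a fourth up reaches F, and 5 semitones makes it F#2.

Cb3 Db3 Eb4 F3 E3 F#2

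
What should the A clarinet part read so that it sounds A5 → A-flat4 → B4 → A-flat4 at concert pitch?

The A clarinet sounds a minor third below written, so the written part must be a minor third above concert — transpose each note up.
A5 gives C6
Ab4 gives Cb5
B4 gives D5
Ab4 gives Cb5

C6 Cb5 D5 Cb5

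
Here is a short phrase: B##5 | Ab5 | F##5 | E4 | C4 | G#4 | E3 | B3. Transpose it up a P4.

E##6 Db6 B#5 A4 F4 C#5 A3 E4

A perfect fourth up from B##5 gives E##6.
A perfect fourth up from Ab5 gives Db6.
A perfect fourth up from F##5 gives B#5.
A perfect fourth up from E4 gives A4.
A perfect fourth up from C4 gives F4.
G#4: a fourth up reaches C, and 5 semitones makes it C#5.
E3: a fourth up reaches A, and 5 semitones makes it A3.
B3 up a perfect fourth is E4.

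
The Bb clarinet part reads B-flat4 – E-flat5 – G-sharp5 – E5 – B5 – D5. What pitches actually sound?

The Bb clarinet sounds a major second below written, so transpose each written note down a major second.
Bb4 gives Ab4
Eb5 gives Db5
G#5 gives F#5
E5 gives D5
B5 gives A5
D5 gives C5

Ab4 Db5 F#5 D5 A5 C5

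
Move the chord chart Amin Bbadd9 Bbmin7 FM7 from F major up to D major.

F major up to D major is a major sixth; each chord root moves by that interval while the quality stays the same.
Amin: root A up a major sixth → F#, giving F#min.
Bbadd9: root Bb up a major sixth → G, giving Gadd9.
Bbmin7: root Bb up a major sixth → G, giving Gmin7.
FM7: root F up a major sixth → D, giving DM7.

F#min Gadd9 Gmin7 DM7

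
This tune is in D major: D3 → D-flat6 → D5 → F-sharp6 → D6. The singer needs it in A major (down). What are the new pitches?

A2 Ab5 A4 C#6 A5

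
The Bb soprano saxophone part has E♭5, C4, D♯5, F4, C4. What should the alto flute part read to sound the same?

First find concert pitch: the Bb soprano saxophone sounds a major second below written, so E♭5 C4 D♯5 F4 C4 sounds Db5 Bb3 C#5 Eb4 Bb3.
Then write for alto flute: it sounds a perfect fourth below written, so the part must be a perfect fourth above concert.
Db5 → Gb5
Bb3 → Eb4
C#5 → F#5
Eb4 → Ab4
Bb3 → Eb4

Gb5 Eb4 F#5 Ab4 Eb4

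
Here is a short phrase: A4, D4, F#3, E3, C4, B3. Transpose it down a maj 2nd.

G4 C4 E3 D3 Bb3 A3

A4: a second down reaches G, and 2 semitones makes it G4.
D4 down a major second is C4.
F#3: a second down reaches E, and 2 semitones makes it E3.
E3: a second down reaches D, and 2 semitones makes it D3.
C4 down a major second is Bb3.
A major second down from B3 gives A3.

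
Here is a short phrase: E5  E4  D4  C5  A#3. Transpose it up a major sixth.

C#6 C#5 B4 A5 F##4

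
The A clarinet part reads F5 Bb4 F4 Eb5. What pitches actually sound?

The A clarinet sounds a minor third below written, so transpose each written note down a minor third.
F5 → D5
Bb4 → G4
F4 → D4
Eb5 → C5

D5 G4 D4 C5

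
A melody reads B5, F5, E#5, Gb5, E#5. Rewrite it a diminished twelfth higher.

F7 Cb7 B6 Dbb7 B6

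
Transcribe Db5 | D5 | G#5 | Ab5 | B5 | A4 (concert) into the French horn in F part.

Ab5 A5 D#6 Eb6 F#6 E5

Written C4 sounds as F3 on the French horn in F, so concert pitches are written a perfect fifth up.
Db5 gives Ab5
D5 gives A5
G#5 gives D#6
Ab5 gives Eb6
B5 gives F#6
A4 gives E5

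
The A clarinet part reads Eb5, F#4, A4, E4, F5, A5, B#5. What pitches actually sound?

C5 D#4 F#4 C#4 D5 F#5 G##5

Written C4 on the A clarinet sounds as A3, a minor third lower; apply that shift to every note.
Eb5 gives C5
F#4 gives D#4
A4 gives F#4
E4 gives C#4
F5 gives D5
A5 gives F#5
B#5 gives G##5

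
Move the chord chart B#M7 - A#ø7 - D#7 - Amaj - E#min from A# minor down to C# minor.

D#M7 C#ø7 F#7 Cmaj G#min

A# minor down to C# minor is a major sixth; each chord root moves by that interval while the quality stays the same.
B#M7: root B# down a major sixth → D#, giving D#M7.
A#ø7: root A# down a major sixth → C#, giving C#ø7.
D#7: root D# down a major sixth → F#, giving F#7.
Amaj: root A down a major sixth → C, giving Cmaj.
E#min: root E# down a major sixth → G#, giving G#min.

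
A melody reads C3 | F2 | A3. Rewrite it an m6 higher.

C3 up a minor sixth is Ab3.
A minor sixth up from F2 gives Db3.
A minor sixth up from A3 gives F4.

Ab3 Db3 F4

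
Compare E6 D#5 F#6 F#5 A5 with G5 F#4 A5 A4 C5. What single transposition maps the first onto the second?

down a major sixth

Take the first pair: E6 → G5. E to G spans 6 letter names, so the interval is some kind of sixth.
G5 to E6 is 9 semitones, which makes it a major sixth; the second version is lower, so the direction is down.
Checking another pair — A5 → C5 — gives the same interval.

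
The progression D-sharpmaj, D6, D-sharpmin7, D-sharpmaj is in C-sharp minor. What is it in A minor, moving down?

C-sharp minor down to A minor is a major third; each chord root moves by that interval while the quality stays the same.
D-sharpmaj: root D-sharp down a major third → B, giving Bmaj.
D6: root D down a major third → Bb, giving Bb6.
D-sharpmin7: root D-sharp down a major third → B, giving Bmin7.
D-sharpmaj: root D-sharp down a major third → B, giving Bmaj.

Bmaj Bb6 Bmin7 Bmaj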